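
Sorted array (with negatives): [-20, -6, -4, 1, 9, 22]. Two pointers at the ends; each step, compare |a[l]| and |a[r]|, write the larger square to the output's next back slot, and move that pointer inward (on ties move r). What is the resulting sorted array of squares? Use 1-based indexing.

[1, 16, 36, 81, 400, 484]

[1,6] |-20|<=|22| out[6]=484 → r--
[1,5] |-20|>|9| out[5]=400 → l++
[2,5] |-6|<=|9| out[4]=81 → r--
[2,4] |-6|>|1| out[3]=36 → l++
[3,4] |-4|>|1| out[2]=16 → l++
[4,4] |1|<=|1| out[1]=1 → r--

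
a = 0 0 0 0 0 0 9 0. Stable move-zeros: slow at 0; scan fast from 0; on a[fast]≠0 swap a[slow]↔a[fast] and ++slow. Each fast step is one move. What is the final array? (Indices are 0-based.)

[9, 0, 0, 0, 0, 0, 0, 0]

slow=0 fast=0: a[fast]=0, fast++
slow=0 fast=1: a[fast]=0, fast++
slow=0 fast=2: a[fast]=0, fast++
slow=0 fast=3: a[fast]=0, fast++
slow=0 fast=4: a[fast]=0, fast++
slow=0 fast=5: a[fast]=0, fast++
slow=0 fast=6: a[fast]=9≠0 swap→a[0]=9, slow++,fast++
slow=1 fast=7: a[fast]=0, fast++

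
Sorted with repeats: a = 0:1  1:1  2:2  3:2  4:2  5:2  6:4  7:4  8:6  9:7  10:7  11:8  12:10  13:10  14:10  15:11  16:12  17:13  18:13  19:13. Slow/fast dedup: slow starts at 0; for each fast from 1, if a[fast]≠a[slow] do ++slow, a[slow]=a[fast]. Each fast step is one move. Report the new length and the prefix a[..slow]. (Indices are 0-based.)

length 10; prefix = [1, 2, 4, 6, 7, 8, 10, 11, 12, 13]

(s=0,f=1) a[fast]=1=a[slow] dup → fast++
(s=0,f=2) a[fast]=2≠a[slow]=1 write a[1]=2 → slow++,fast++
(s=1,f=3) a[fast]=2=a[slow] dup → fast++
(s=1,f=4) a[fast]=2=a[slow] dup → fast++
(s=1,f=5) a[fast]=2=a[slow] dup → fast++
(s=1,f=6) a[fast]=4≠a[slow]=2 write a[2]=4 → slow++,fast++
(s=2,f=7) a[fast]=4=a[slow] dup → fast++
(s=2,f=8) a[fast]=6≠a[slow]=4 write a[3]=6 → slow++,fast++
(s=3,f=9) a[fast]=7≠a[slow]=6 write a[4]=7 → slow++,fast++
(s=4,f=10) a[fast]=7=a[slow] dup → fast++
(s=4,f=11) a[fast]=8≠a[slow]=7 write a[5]=8 → slow++,fast++
(s=5,f=12) a[fast]=10≠a[slow]=8 write a[6]=10 → slow++,fast++
(s=6,f=13) a[fast]=10=a[slow] dup → fast++
(s=6,f=14) a[fast]=10=a[slow] dup → fast++
(s=6,f=15) a[fast]=11≠a[slow]=10 write a[7]=11 → slow++,fast++
(s=7,f=16) a[fast]=12≠a[slow]=11 write a[8]=12 → slow++,fast++
(s=8,f=17) a[fast]=13≠a[slow]=12 write a[9]=13 → slow++,fast++
(s=9,f=18) a[fast]=13=a[slow] dup → fast++
(s=9,f=19) a[fast]=13=a[slow] dup → fast++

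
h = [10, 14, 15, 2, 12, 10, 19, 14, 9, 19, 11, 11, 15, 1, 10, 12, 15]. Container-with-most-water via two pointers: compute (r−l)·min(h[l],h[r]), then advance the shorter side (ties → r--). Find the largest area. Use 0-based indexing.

max area = 210

[0,16] min(10,15)*16=160 best=160 * → l++
[1,16] min(14,15)*15=210 best=210 * → l++
[2,16] min(15,15)*14=210 best=210 → r--
[2,15] min(15,12)*13=156 best=210 → r--
[2,14] min(15,10)*12=120 best=210 → r--
[2,13] min(15,1)*11=11 best=210 → r--
[2,12] min(15,15)*10=150 best=210 → r--
[2,11] min(15,11)*9=99 best=210 → r--
[2,10] min(15,11)*8=88 best=210 → r--
[2,9] min(15,19)*7=105 best=210 → l++
[3,9] min(2,19)*6=12 best=210 → l++
[4,9] min(12,19)*5=60 best=210 → l++
[5,9] min(10,19)*4=40 best=210 → l++
[6,9] min(19,19)*3=57 best=210 → r--
[6,8] min(19,9)*2=18 best=210 → r--
[6,7] min(19,14)*1=14 best=210 → r--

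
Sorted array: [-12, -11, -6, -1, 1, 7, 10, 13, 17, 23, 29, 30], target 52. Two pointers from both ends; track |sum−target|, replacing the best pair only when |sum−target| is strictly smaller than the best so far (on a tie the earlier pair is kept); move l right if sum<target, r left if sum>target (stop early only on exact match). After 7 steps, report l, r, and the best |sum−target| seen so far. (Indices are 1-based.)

l=1 r=12: -12+30=18 d=34 *, l++
l=2 r=12: -11+30=19 d=33 *, l++
l=3 r=12: -6+30=24 d=28 *, l++
l=4 r=12: -1+30=29 d=23 *, l++
l=5 r=12: 1+30=31 d=21 *, l++
l=6 r=12: 7+30=37 d=15 *, l++
l=7 r=12: 10+30=40 d=12 *, l++

l=8, r=12, best |Δ|=12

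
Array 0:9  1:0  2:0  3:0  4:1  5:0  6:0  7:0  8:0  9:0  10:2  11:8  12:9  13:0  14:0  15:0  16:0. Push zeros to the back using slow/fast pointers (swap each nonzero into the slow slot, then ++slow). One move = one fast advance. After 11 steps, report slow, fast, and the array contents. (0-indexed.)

slow=3, fast=11, a=[9, 1, 2, 0, 0, 0, 0, 0, 0, 0, 0, 8, 9, 0, 0, 0, 0]

(s=0,f=0) a[fast]=9≠0 swap→a[0]=9 → slow++,fast++
(s=1,f=1) a[fast]=0 → fast++
(s=1,f=2) a[fast]=0 → fast++
(s=1,f=3) a[fast]=0 → fast++
(s=1,f=4) a[fast]=1≠0 swap→a[1]=1 → slow++,fast++
(s=2,f=5) a[fast]=0 → fast++
(s=2,f=6) a[fast]=0 → fast++
(s=2,f=7) a[fast]=0 → fast++
(s=2,f=8) a[fast]=0 → fast++
(s=2,f=9) a[fast]=0 → fast++
(s=2,f=10) a[fast]=2≠0 swap→a[2]=2 → slow++,fast++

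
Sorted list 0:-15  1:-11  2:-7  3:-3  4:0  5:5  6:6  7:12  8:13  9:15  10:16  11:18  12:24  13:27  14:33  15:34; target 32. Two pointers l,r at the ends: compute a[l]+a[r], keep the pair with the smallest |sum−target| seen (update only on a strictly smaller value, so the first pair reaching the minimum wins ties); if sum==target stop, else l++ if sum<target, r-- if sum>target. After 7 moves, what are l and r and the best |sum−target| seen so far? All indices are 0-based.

[0,15] -15+34=19 d=13 * → l++
[1,15] -11+34=23 d=9 * → l++
[2,15] -7+34=27 d=5 * → l++
[3,15] -3+34=31 d=1 * → l++
[4,15] 0+34=34 d=2 → r--
[4,14] 0+33=33 d=1 → r--
[4,13] 0+27=27 d=5 → l++

l=5, r=13, best |Δ|=1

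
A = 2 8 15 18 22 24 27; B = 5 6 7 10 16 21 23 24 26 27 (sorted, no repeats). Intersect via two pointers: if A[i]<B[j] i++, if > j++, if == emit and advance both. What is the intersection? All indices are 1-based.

[i=1,j=1] 2<5 → i++
[i=2,j=1] 8>5 → j++
[i=2,j=2] 8>6 → j++
[i=2,j=3] 8>7 → j++
[i=2,j=4] 8<10 → i++
[i=3,j=4] 15>10 → j++
[i=3,j=5] 15<16 → i++
[i=4,j=5] 18>16 → j++
[i=4,j=6] 18<21 → i++
[i=5,j=6] 22>21 → j++
[i=5,j=7] 22<23 → i++
[i=6,j=7] 24>23 → j++
[i=6,j=8] 24==24 emit → i++,j++
[i=7,j=9] 27>26 → j++
[i=7,j=10] 27==27 emit → i++,j++

intersection = [24, 27]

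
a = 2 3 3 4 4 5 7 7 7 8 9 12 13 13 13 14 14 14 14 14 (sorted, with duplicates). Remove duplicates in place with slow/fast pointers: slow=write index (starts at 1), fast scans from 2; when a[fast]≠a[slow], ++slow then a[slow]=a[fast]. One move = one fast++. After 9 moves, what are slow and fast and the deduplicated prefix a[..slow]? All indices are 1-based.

slow=6, fast=11, prefix=[2, 3, 4, 5, 7, 8]

slow=1 fast=2: a[fast]=3≠a[slow]=2 write a[2]=3, slow++,fast++
slow=2 fast=3: a[fast]=3=a[slow] dup, fast++
slow=2 fast=4: a[fast]=4≠a[slow]=3 write a[3]=4, slow++,fast++
slow=3 fast=5: a[fast]=4=a[slow] dup, fast++
slow=3 fast=6: a[fast]=5≠a[slow]=4 write a[4]=5, slow++,fast++
slow=4 fast=7: a[fast]=7≠a[slow]=5 write a[5]=7, slow++,fast++
slow=5 fast=8: a[fast]=7=a[slow] dup, fast++
slow=5 fast=9: a[fast]=7=a[slow] dup, fast++
slow=5 fast=10: a[fast]=8≠a[slow]=7 write a[6]=8, slow++,fast++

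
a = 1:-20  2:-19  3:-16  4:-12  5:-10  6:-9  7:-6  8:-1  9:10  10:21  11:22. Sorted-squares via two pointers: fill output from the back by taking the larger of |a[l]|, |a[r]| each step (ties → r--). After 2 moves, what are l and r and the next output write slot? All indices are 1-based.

l=1 r=11: |-20|<=|22| out[11]=484, r--
l=1 r=10: |-20|<=|21| out[10]=441, r--

l=1, r=9, next write slot=9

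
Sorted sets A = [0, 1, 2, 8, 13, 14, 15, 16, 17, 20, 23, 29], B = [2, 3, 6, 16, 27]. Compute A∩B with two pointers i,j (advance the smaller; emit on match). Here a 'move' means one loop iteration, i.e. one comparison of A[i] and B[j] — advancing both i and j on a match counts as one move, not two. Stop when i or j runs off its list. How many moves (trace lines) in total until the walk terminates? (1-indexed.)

14 moves

[i=1,j=1] 0<2 → i++
[i=2,j=1] 1<2 → i++
[i=3,j=1] 2==2 emit → i++,j++
[i=4,j=2] 8>3 → j++
[i=4,j=3] 8>6 → j++
[i=4,j=4] 8<16 → i++
[i=5,j=4] 13<16 → i++
[i=6,j=4] 14<16 → i++
[i=7,j=4] 15<16 → i++
[i=8,j=4] 16==16 emit → i++,j++
[i=9,j=5] 17<27 → i++
[i=10,j=5] 20<27 → i++
[i=11,j=5] 23<27 → i++
[i=12,j=5] 29>27 → j++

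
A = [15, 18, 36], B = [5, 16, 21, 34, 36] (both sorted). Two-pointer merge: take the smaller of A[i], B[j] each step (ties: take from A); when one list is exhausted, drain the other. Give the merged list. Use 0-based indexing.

[i=0,j=0] A[i]=15>B[j]=5 take 5 → j++
[i=0,j=1] A[i]=15<=B[j]=16 take 15 → i++
[i=1,j=1] A[i]=18>B[j]=16 take 16 → j++
[i=1,j=2] A[i]=18<=B[j]=21 take 18 → i++
[i=2,j=2] A[i]=36>B[j]=21 take 21 → j++
[i=2,j=3] A[i]=36>B[j]=34 take 34 → j++
[i=2,j=4] A[i]=36<=B[j]=36 take 36 → i++
[i=3,j=4] A done, take B[j]=36 → j++

[5, 15, 16, 18, 21, 34, 36, 36]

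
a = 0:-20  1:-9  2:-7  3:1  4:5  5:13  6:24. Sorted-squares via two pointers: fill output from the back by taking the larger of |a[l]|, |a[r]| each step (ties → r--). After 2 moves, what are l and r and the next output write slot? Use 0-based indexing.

l=0 r=6: |-20|<=|24| out[6]=576, r--
l=0 r=5: |-20|>|13| out[5]=400, l++

l=1, r=5, next write slot=4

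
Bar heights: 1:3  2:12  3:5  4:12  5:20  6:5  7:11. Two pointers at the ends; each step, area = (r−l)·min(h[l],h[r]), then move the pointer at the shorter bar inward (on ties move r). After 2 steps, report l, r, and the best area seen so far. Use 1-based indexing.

l=1 r=7: min(3,11)*6=18 best=18 *, l++
l=2 r=7: min(12,11)*5=55 best=55 *, r--

l=2, r=6, best area=55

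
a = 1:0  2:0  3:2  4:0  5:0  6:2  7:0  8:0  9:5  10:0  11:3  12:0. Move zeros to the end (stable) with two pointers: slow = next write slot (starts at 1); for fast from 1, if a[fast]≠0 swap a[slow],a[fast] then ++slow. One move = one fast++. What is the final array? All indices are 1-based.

slow=1 fast=1: a[fast]=0, fast++
slow=1 fast=2: a[fast]=0, fast++
slow=1 fast=3: a[fast]=2≠0 swap→a[1]=2, slow++,fast++
slow=2 fast=4: a[fast]=0, fast++
slow=2 fast=5: a[fast]=0, fast++
slow=2 fast=6: a[fast]=2≠0 swap→a[2]=2, slow++,fast++
slow=3 fast=7: a[fast]=0, fast++
slow=3 fast=8: a[fast]=0, fast++
slow=3 fast=9: a[fast]=5≠0 swap→a[3]=5, slow++,fast++
slow=4 fast=10: a[fast]=0, fast++
slow=4 fast=11: a[fast]=3≠0 swap→a[4]=3, slow++,fast++
slow=5 fast=12: a[fast]=0, fast++

[2, 2, 5, 3, 0, 0, 0, 0, 0, 0, 0, 0]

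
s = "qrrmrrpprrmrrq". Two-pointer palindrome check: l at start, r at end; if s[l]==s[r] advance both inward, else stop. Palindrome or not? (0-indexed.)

palindrome

[0,13] 'q'=='q' → l++,r--
[1,12] 'r'=='r' → l++,r--
[2,11] 'r'=='r' → l++,r--
[3,10] 'm'=='m' → l++,r--
[4,9] 'r'=='r' → l++,r--
[5,8] 'r'=='r' → l++,r--
[6,7] 'p'=='p' → l++,r--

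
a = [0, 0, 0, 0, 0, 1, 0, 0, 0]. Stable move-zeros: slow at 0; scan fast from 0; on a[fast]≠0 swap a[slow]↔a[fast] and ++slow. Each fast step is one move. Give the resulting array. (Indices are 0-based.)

slow=0 fast=0: a[fast]=0, fast++
slow=0 fast=1: a[fast]=0, fast++
slow=0 fast=2: a[fast]=0, fast++
slow=0 fast=3: a[fast]=0, fast++
slow=0 fast=4: a[fast]=0, fast++
slow=0 fast=5: a[fast]=1≠0 swap→a[0]=1, slow++,fast++
slow=1 fast=6: a[fast]=0, fast++
slow=1 fast=7: a[fast]=0, fast++
slow=1 fast=8: a[fast]=0, fast++

[1, 0, 0, 0, 0, 0, 0, 0, 0]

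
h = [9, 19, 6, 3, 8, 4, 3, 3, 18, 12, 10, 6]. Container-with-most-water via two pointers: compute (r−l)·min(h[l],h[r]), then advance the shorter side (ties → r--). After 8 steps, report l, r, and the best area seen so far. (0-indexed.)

[0,11] min(9,6)*11=66 best=66 * → r--
[0,10] min(9,10)*10=90 best=90 * → l++
[1,10] min(19,10)*9=90 best=90 → r--
[1,9] min(19,12)*8=96 best=96 * → r--
[1,8] min(19,18)*7=126 best=126 * → r--
[1,7] min(19,3)*6=18 best=126 → r--
[1,6] min(19,3)*5=15 best=126 → r--
[1,5] min(19,4)*4=16 best=126 → r--

l=1, r=4, best area=126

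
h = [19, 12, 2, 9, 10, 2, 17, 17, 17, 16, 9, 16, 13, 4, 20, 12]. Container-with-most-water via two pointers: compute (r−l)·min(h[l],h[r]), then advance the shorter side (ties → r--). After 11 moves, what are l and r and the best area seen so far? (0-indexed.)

l=0 r=15: min(19,12)*15=180 best=180 *, r--
l=0 r=14: min(19,20)*14=266 best=266 *, l++
l=1 r=14: min(12,20)*13=156 best=266, l++
l=2 r=14: min(2,20)*12=24 best=266, l++
l=3 r=14: min(9,20)*11=99 best=266, l++
l=4 r=14: min(10,20)*10=100 best=266, l++
l=5 r=14: min(2,20)*9=18 best=266, l++
l=6 r=14: min(17,20)*8=136 best=266, l++
l=7 r=14: min(17,20)*7=119 best=266, l++
l=8 r=14: min(17,20)*6=102 best=266, l++
l=9 r=14: min(16,20)*5=80 best=266, l++

l=10, r=14, best area=266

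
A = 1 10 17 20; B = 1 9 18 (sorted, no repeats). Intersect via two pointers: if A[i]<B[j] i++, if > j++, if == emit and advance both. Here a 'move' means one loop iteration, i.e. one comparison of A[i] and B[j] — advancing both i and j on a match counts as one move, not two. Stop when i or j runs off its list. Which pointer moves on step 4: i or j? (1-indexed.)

[i=1,j=1] 1==1 emit → i++,j++
[i=2,j=2] 10>9 → j++
[i=2,j=3] 10<18 → i++
[i=3,j=3] 17<18 → i++

i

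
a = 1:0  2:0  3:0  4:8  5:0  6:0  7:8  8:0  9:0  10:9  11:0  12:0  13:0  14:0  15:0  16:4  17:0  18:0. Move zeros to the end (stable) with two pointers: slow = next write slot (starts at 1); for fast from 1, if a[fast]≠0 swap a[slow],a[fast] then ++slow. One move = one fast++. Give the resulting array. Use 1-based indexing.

slow=1 fast=1: a[fast]=0, fast++
slow=1 fast=2: a[fast]=0, fast++
slow=1 fast=3: a[fast]=0, fast++
slow=1 fast=4: a[fast]=8≠0 swap→a[1]=8, slow++,fast++
slow=2 fast=5: a[fast]=0, fast++
slow=2 fast=6: a[fast]=0, fast++
slow=2 fast=7: a[fast]=8≠0 swap→a[2]=8, slow++,fast++
slow=3 fast=8: a[fast]=0, fast++
slow=3 fast=9: a[fast]=0, fast++
slow=3 fast=10: a[fast]=9≠0 swap→a[3]=9, slow++,fast++
slow=4 fast=11: a[fast]=0, fast++
slow=4 fast=12: a[fast]=0, fast++
slow=4 fast=13: a[fast]=0, fast++
slow=4 fast=14: a[fast]=0, fast++
slow=4 fast=15: a[fast]=0, fast++
slow=4 fast=16: a[fast]=4≠0 swap→a[4]=4, slow++,fast++
slow=5 fast=17: a[fast]=0, fast++
slow=5 fast=18: a[fast]=0, fast++

[8, 8, 9, 4, 0, 0, 0, 0, 0, 0, 0, 0, 0, 0, 0, 0, 0, 0]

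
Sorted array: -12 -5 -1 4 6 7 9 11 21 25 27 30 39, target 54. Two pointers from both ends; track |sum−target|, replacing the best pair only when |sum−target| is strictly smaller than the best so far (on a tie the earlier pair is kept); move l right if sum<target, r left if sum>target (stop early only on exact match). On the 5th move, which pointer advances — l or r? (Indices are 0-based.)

l

[0,12] -12+39=27 d=27 * → l++
[1,12] -5+39=34 d=20 * → l++
[2,12] -1+39=38 d=16 * → l++
[3,12] 4+39=43 d=11 * → l++
[4,12] 6+39=45 d=9 * → l++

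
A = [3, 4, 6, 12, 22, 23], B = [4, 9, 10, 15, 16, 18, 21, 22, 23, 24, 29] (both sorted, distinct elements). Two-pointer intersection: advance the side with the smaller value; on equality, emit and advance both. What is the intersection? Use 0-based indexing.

intersection = [4, 22, 23]

i=0 j=0: 3<4, i++
i=1 j=0: 4==4 emit, i++,j++
i=2 j=1: 6<9, i++
i=3 j=1: 12>9, j++
i=3 j=2: 12>10, j++
i=3 j=3: 12<15, i++
i=4 j=3: 22>15, j++
i=4 j=4: 22>16, j++
i=4 j=5: 22>18, j++
i=4 j=6: 22>21, j++
i=4 j=7: 22==22 emit, i++,j++
i=5 j=8: 23==23 emit, i++,j++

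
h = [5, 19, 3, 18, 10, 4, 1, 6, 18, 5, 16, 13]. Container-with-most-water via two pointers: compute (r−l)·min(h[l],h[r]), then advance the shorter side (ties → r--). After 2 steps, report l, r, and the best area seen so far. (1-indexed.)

l=2, r=11, best area=130

l=1 r=12: min(5,13)*11=55 best=55 *, l++
l=2 r=12: min(19,13)*10=130 best=130 *, r--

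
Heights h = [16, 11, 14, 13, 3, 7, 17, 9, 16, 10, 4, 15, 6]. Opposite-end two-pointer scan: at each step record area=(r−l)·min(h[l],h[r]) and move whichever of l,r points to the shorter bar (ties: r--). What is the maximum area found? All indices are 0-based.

max area = 165

l=0 r=12: min(16,6)*12=72 best=72 *, r--
l=0 r=11: min(16,15)*11=165 best=165 *, r--
l=0 r=10: min(16,4)*10=40 best=165, r--
l=0 r=9: min(16,10)*9=90 best=165, r--
l=0 r=8: min(16,16)*8=128 best=165, r--
l=0 r=7: min(16,9)*7=63 best=165, r--
l=0 r=6: min(16,17)*6=96 best=165, l++
l=1 r=6: min(11,17)*5=55 best=165, l++
l=2 r=6: min(14,17)*4=56 best=165, l++
l=3 r=6: min(13,17)*3=39 best=165, l++
l=4 r=6: min(3,17)*2=6 best=165, l++
l=5 r=6: min(7,17)*1=7 best=165, l++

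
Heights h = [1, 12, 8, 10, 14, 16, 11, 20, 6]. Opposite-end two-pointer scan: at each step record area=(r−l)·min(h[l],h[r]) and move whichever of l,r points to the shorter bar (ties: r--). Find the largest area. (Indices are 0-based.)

l=0 r=8: min(1,6)*8=8 best=8 *, l++
l=1 r=8: min(12,6)*7=42 best=42 *, r--
l=1 r=7: min(12,20)*6=72 best=72 *, l++
l=2 r=7: min(8,20)*5=40 best=72, l++
l=3 r=7: min(10,20)*4=40 best=72, l++
l=4 r=7: min(14,20)*3=42 best=72, l++
l=5 r=7: min(16,20)*2=32 best=72, l++
l=6 r=7: min(11,20)*1=11 best=72, l++

max area = 72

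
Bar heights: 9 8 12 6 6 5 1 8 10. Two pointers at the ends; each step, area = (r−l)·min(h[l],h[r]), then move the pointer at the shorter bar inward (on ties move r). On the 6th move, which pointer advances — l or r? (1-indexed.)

r

[1,9] min(9,10)*8=72 best=72 * → l++
[2,9] min(8,10)*7=56 best=72 → l++
[3,9] min(12,10)*6=60 best=72 → r--
[3,8] min(12,8)*5=40 best=72 → r--
[3,7] min(12,1)*4=4 best=72 → r--
[3,6] min(12,5)*3=15 best=72 → r--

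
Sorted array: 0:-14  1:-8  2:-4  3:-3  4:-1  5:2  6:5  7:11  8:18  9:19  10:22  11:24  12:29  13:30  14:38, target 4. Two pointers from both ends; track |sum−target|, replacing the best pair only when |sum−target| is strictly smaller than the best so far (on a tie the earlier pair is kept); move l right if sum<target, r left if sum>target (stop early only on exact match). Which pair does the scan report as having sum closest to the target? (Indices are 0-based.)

pair (-14, 18) with sum 4 (|Δ|=0)

[0,14] -14+38=24 d=20 * → r--
[0,13] -14+30=16 d=12 * → r--
[0,12] -14+29=15 d=11 * → r--
[0,11] -14+24=10 d=6 * → r--
[0,10] -14+22=8 d=4 * → r--
[0,9] -14+19=5 d=1 * → r--
[0,8] -14+18=4 d=0 * → stop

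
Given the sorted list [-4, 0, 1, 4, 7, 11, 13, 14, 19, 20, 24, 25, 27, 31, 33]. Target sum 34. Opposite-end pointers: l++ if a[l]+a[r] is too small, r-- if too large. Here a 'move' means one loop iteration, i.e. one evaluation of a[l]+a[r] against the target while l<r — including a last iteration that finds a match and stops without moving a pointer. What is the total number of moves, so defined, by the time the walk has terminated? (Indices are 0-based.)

l=0 r=14: -4+33=29 <34, l++
l=1 r=14: 0+33=33 <34, l++
l=2 r=14: 1+33=34, found

3 moves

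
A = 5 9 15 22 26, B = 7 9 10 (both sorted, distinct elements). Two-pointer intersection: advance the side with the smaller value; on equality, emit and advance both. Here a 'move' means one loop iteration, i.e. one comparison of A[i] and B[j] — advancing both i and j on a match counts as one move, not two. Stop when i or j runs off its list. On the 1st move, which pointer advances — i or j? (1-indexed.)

i=1 j=1: 5<7, i++

i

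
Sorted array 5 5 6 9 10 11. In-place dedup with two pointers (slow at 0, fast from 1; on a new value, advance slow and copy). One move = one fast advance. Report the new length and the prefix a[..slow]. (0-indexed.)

(s=0,f=1) a[fast]=5=a[slow] dup → fast++
(s=0,f=2) a[fast]=6≠a[slow]=5 write a[1]=6 → slow++,fast++
(s=1,f=3) a[fast]=9≠a[slow]=6 write a[2]=9 → slow++,fast++
(s=2,f=4) a[fast]=10≠a[slow]=9 write a[3]=10 → slow++,fast++
(s=3,f=5) a[fast]=11≠a[slow]=10 write a[4]=11 → slow++,fast++

length 5; prefix = [5, 6, 9, 10, 11]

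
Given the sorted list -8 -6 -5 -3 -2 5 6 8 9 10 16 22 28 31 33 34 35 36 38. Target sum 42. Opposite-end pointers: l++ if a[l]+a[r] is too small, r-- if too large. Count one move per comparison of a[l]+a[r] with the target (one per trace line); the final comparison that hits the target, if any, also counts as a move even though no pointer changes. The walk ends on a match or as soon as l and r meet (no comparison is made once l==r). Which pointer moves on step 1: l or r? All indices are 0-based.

[0,18] -8+38=30 <42 → l++

l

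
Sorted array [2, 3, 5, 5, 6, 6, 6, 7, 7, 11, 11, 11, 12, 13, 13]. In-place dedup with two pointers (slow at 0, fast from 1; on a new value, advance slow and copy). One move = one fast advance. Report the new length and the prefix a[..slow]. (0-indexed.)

length 8; prefix = [2, 3, 5, 6, 7, 11, 12, 13]

(s=0,f=1) a[fast]=3≠a[slow]=2 write a[1]=3 → slow++,fast++
(s=1,f=2) a[fast]=5≠a[slow]=3 write a[2]=5 → slow++,fast++
(s=2,f=3) a[fast]=5=a[slow] dup → fast++
(s=2,f=4) a[fast]=6≠a[slow]=5 write a[3]=6 → slow++,fast++
(s=3,f=5) a[fast]=6=a[slow] dup → fast++
(s=3,f=6) a[fast]=6=a[slow] dup → fast++
(s=3,f=7) a[fast]=7≠a[slow]=6 write a[4]=7 → slow++,fast++
(s=4,f=8) a[fast]=7=a[slow] dup → fast++
(s=4,f=9) a[fast]=11≠a[slow]=7 write a[5]=11 → slow++,fast++
(s=5,f=10) a[fast]=11=a[slow] dup → fast++
(s=5,f=11) a[fast]=11=a[slow] dup → fast++
(s=5,f=12) a[fast]=12≠a[slow]=11 write a[6]=12 → slow++,fast++
(s=6,f=13) a[fast]=13≠a[slow]=12 write a[7]=13 → slow++,fast++
(s=7,f=14) a[fast]=13=a[slow] dup → fast++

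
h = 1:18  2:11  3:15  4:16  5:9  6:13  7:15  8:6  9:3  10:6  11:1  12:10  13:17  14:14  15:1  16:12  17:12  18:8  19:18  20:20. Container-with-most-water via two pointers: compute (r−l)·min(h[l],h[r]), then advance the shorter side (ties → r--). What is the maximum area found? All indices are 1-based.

[1,20] min(18,20)*19=342 best=342 * → l++
[2,20] min(11,20)*18=198 best=342 → l++
[3,20] min(15,20)*17=255 best=342 → l++
[4,20] min(16,20)*16=256 best=342 → l++
[5,20] min(9,20)*15=135 best=342 → l++
[6,20] min(13,20)*14=182 best=342 → l++
[7,20] min(15,20)*13=195 best=342 → l++
[8,20] min(6,20)*12=72 best=342 → l++
[9,20] min(3,20)*11=33 best=342 → l++
[10,20] min(6,20)*10=60 best=342 → l++
[11,20] min(1,20)*9=9 best=342 → l++
[12,20] min(10,20)*8=80 best=342 → l++
[13,20] min(17,20)*7=119 best=342 → l++
[14,20] min(14,20)*6=84 best=342 → l++
[15,20] min(1,20)*5=5 best=342 → l++
[16,20] min(12,20)*4=48 best=342 → l++
[17,20] min(12,20)*3=36 best=342 → l++
[18,20] min(8,20)*2=16 best=342 → l++
[19,20] min(18,20)*1=18 best=342 → l++

max area = 342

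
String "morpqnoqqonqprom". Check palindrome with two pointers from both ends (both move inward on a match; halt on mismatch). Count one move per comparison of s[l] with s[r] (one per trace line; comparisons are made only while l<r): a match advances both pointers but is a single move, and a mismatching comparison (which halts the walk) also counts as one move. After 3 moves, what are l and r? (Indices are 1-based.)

[1,16] 'm'=='m' → l++,r--
[2,15] 'o'=='o' → l++,r--
[3,14] 'r'=='r' → l++,r--

l=4, r=13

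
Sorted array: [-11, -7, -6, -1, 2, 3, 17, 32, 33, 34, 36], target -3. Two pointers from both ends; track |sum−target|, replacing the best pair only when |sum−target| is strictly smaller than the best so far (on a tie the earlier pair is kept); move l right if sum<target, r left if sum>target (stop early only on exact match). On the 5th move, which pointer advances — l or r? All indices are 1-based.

l=1 r=11: -11+36=25 d=28 *, r--
l=1 r=10: -11+34=23 d=26 *, r--
l=1 r=9: -11+33=22 d=25 *, r--
l=1 r=8: -11+32=21 d=24 *, r--
l=1 r=7: -11+17=6 d=9 *, r--

r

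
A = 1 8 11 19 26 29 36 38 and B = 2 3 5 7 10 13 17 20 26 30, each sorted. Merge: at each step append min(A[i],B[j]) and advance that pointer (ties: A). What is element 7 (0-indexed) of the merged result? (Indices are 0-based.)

[i=0,j=0] A[i]=1<=B[j]=2 take 1 → i++
[i=1,j=0] A[i]=8>B[j]=2 take 2 → j++
[i=1,j=1] A[i]=8>B[j]=3 take 3 → j++
[i=1,j=2] A[i]=8>B[j]=5 take 5 → j++
[i=1,j=3] A[i]=8>B[j]=7 take 7 → j++
[i=1,j=4] A[i]=8<=B[j]=10 take 8 → i++
[i=2,j=4] A[i]=11>B[j]=10 take 10 → j++
[i=2,j=5] A[i]=11<=B[j]=13 take 11 → i++
[i=3,j=5] A[i]=19>B[j]=13 take 13 → j++
[i=3,j=6] A[i]=19>B[j]=17 take 17 → j++
[i=3,j=7] A[i]=19<=B[j]=20 take 19 → i++
[i=4,j=7] A[i]=26>B[j]=20 take 20 → j++
[i=4,j=8] A[i]=26<=B[j]=26 take 26 → i++
[i=5,j=8] A[i]=29>B[j]=26 take 26 → j++
[i=5,j=9] A[i]=29<=B[j]=30 take 29 → i++
[i=6,j=9] A[i]=36>B[j]=30 take 30 → j++
[i=6,j=10] B done, take A[i]=36 → i++
[i=7,j=10] B done, take A[i]=38 → i++

merged[7] = 11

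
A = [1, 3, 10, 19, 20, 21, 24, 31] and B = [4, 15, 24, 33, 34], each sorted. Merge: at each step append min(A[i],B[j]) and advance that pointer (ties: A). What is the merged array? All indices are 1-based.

[1, 3, 4, 10, 15, 19, 20, 21, 24, 24, 31, 33, 34]

i=1 j=1: A[i]=1<=B[j]=4 take 1, i++
i=2 j=1: A[i]=3<=B[j]=4 take 3, i++
i=3 j=1: A[i]=10>B[j]=4 take 4, j++
i=3 j=2: A[i]=10<=B[j]=15 take 10, i++
i=4 j=2: A[i]=19>B[j]=15 take 15, j++
i=4 j=3: A[i]=19<=B[j]=24 take 19, i++
i=5 j=3: A[i]=20<=B[j]=24 take 20, i++
i=6 j=3: A[i]=21<=B[j]=24 take 21, i++
i=7 j=3: A[i]=24<=B[j]=24 take 24, i++
i=8 j=3: A[i]=31>B[j]=24 take 24, j++
i=8 j=4: A[i]=31<=B[j]=33 take 31, i++
i=9 j=4: A done, take B[j]=33, j++
i=9 j=5: A done, take B[j]=34, j++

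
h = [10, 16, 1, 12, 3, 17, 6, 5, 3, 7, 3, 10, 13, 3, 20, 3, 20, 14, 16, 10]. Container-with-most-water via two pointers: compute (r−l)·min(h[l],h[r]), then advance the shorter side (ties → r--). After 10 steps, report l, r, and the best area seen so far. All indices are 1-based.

l=1 r=20: min(10,10)*19=190 best=190 *, r--
l=1 r=19: min(10,16)*18=180 best=190, l++
l=2 r=19: min(16,16)*17=272 best=272 *, r--
l=2 r=18: min(16,14)*16=224 best=272, r--
l=2 r=17: min(16,20)*15=240 best=272, l++
l=3 r=17: min(1,20)*14=14 best=272, l++
l=4 r=17: min(12,20)*13=156 best=272, l++
l=5 r=17: min(3,20)*12=36 best=272, l++
l=6 r=17: min(17,20)*11=187 best=272, l++
l=7 r=17: min(6,20)*10=60 best=272, l++

l=8, r=17, best area=272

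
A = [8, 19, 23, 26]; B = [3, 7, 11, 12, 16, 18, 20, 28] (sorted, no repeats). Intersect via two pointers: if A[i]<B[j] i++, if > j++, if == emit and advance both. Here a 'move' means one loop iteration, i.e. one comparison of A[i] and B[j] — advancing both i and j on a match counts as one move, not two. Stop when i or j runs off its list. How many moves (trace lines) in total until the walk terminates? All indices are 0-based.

11 moves

i=0 j=0: 8>3, j++
i=0 j=1: 8>7, j++
i=0 j=2: 8<11, i++
i=1 j=2: 19>11, j++
i=1 j=3: 19>12, j++
i=1 j=4: 19>16, j++
i=1 j=5: 19>18, j++
i=1 j=6: 19<20, i++
i=2 j=6: 23>20, j++
i=2 j=7: 23<28, i++
i=3 j=7: 26<28, i++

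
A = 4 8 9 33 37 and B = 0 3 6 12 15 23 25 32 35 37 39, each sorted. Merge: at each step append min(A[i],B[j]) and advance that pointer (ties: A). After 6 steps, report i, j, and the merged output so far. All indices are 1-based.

i=1 j=1: A[i]=4>B[j]=0 take 0, j++
i=1 j=2: A[i]=4>B[j]=3 take 3, j++
i=1 j=3: A[i]=4<=B[j]=6 take 4, i++
i=2 j=3: A[i]=8>B[j]=6 take 6, j++
i=2 j=4: A[i]=8<=B[j]=12 take 8, i++
i=3 j=4: A[i]=9<=B[j]=12 take 9, i++

i=4, j=4, merged so far=[0, 3, 4, 6, 8, 9]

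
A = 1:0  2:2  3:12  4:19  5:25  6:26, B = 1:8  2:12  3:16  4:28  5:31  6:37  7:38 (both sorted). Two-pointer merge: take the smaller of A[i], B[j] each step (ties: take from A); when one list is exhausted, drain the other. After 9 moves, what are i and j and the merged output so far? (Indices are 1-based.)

i=1 j=1: A[i]=0<=B[j]=8 take 0, i++
i=2 j=1: A[i]=2<=B[j]=8 take 2, i++
i=3 j=1: A[i]=12>B[j]=8 take 8, j++
i=3 j=2: A[i]=12<=B[j]=12 take 12, i++
i=4 j=2: A[i]=19>B[j]=12 take 12, j++
i=4 j=3: A[i]=19>B[j]=16 take 16, j++
i=4 j=4: A[i]=19<=B[j]=28 take 19, i++
i=5 j=4: A[i]=25<=B[j]=28 take 25, i++
i=6 j=4: A[i]=26<=B[j]=28 take 26, i++

i=7, j=4, merged so far=[0, 2, 8, 12, 12, 16, 19, 25, 26]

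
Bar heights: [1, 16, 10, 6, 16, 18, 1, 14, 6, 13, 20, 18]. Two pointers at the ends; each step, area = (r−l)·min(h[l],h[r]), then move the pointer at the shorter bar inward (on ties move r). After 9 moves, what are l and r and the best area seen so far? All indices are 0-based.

l=0 r=11: min(1,18)*11=11 best=11 *, l++
l=1 r=11: min(16,18)*10=160 best=160 *, l++
l=2 r=11: min(10,18)*9=90 best=160, l++
l=3 r=11: min(6,18)*8=48 best=160, l++
l=4 r=11: min(16,18)*7=112 best=160, l++
l=5 r=11: min(18,18)*6=108 best=160, r--
l=5 r=10: min(18,20)*5=90 best=160, l++
l=6 r=10: min(1,20)*4=4 best=160, l++
l=7 r=10: min(14,20)*3=42 best=160, l++

l=8, r=10, best area=160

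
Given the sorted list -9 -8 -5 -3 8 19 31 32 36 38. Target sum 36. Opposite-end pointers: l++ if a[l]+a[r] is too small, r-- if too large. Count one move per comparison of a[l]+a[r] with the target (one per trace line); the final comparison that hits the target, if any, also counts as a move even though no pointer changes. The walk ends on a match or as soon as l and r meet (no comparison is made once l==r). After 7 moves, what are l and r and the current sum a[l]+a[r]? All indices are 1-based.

l=1 r=10: -9+38=29 <36, l++
l=2 r=10: -8+38=30 <36, l++
l=3 r=10: -5+38=33 <36, l++
l=4 r=10: -3+38=35 <36, l++
l=5 r=10: 8+38=46 >36, r--
l=5 r=9: 8+36=44 >36, r--
l=5 r=8: 8+32=40 >36, r--

l=5, r=7, sum=39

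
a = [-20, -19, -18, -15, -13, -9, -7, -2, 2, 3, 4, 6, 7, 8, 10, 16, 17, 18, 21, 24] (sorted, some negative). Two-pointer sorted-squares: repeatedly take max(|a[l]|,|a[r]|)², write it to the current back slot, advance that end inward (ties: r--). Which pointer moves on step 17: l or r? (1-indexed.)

l=1 r=20: |-20|<=|24| out[20]=576, r--
l=1 r=19: |-20|<=|21| out[19]=441, r--
l=1 r=18: |-20|>|18| out[18]=400, l++
l=2 r=18: |-19|>|18| out[17]=361, l++
l=3 r=18: |-18|<=|18| out[16]=324, r--
l=3 r=17: |-18|>|17| out[15]=324, l++
l=4 r=17: |-15|<=|17| out[14]=289, r--
l=4 r=16: |-15|<=|16| out[13]=256, r--
l=4 r=15: |-15|>|10| out[12]=225, l++
l=5 r=15: |-13|>|10| out[11]=169, l++
l=6 r=15: |-9|<=|10| out[10]=100, r--
l=6 r=14: |-9|>|8| out[9]=81, l++
l=7 r=14: |-7|<=|8| out[8]=64, r--
l=7 r=13: |-7|<=|7| out[7]=49, r--
l=7 r=12: |-7|>|6| out[6]=49, l++
l=8 r=12: |-2|<=|6| out[5]=36, r--
l=8 r=11: |-2|<=|4| out[4]=16, r--

r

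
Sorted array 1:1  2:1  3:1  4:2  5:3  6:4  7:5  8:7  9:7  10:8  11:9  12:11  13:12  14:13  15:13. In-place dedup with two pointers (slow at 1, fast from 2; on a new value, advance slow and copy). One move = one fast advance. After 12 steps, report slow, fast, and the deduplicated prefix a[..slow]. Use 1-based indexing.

slow=10, fast=14, prefix=[1, 2, 3, 4, 5, 7, 8, 9, 11, 12]

slow=1 fast=2: a[fast]=1=a[slow] dup, fast++
slow=1 fast=3: a[fast]=1=a[slow] dup, fast++
slow=1 fast=4: a[fast]=2≠a[slow]=1 write a[2]=2, slow++,fast++
slow=2 fast=5: a[fast]=3≠a[slow]=2 write a[3]=3, slow++,fast++
slow=3 fast=6: a[fast]=4≠a[slow]=3 write a[4]=4, slow++,fast++
slow=4 fast=7: a[fast]=5≠a[slow]=4 write a[5]=5, slow++,fast++
slow=5 fast=8: a[fast]=7≠a[slow]=5 write a[6]=7, slow++,fast++
slow=6 fast=9: a[fast]=7=a[slow] dup, fast++
slow=6 fast=10: a[fast]=8≠a[slow]=7 write a[7]=8, slow++,fast++
slow=7 fast=11: a[fast]=9≠a[slow]=8 write a[8]=9, slow++,fast++
slow=8 fast=12: a[fast]=11≠a[slow]=9 write a[9]=11, slow++,fast++
slow=9 fast=13: a[fast]=12≠a[slow]=11 write a[10]=12, slow++,fast++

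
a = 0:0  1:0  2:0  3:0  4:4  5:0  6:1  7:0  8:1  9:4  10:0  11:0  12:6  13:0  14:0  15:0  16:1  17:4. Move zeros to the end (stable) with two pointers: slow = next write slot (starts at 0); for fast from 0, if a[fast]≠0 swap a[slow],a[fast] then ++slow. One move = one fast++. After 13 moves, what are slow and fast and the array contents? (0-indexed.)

slow=5, fast=13, a=[4, 1, 1, 4, 6, 0, 0, 0, 0, 0, 0, 0, 0, 0, 0, 0, 1, 4]

(s=0,f=0) a[fast]=0 → fast++
(s=0,f=1) a[fast]=0 → fast++
(s=0,f=2) a[fast]=0 → fast++
(s=0,f=3) a[fast]=0 → fast++
(s=0,f=4) a[fast]=4≠0 swap→a[0]=4 → slow++,fast++
(s=1,f=5) a[fast]=0 → fast++
(s=1,f=6) a[fast]=1≠0 swap→a[1]=1 → slow++,fast++
(s=2,f=7) a[fast]=0 → fast++
(s=2,f=8) a[fast]=1≠0 swap→a[2]=1 → slow++,fast++
(s=3,f=9) a[fast]=4≠0 swap→a[3]=4 → slow++,fast++
(s=4,f=10) a[fast]=0 → fast++
(s=4,f=11) a[fast]=0 → fast++
(s=4,f=12) a[fast]=6≠0 swap→a[4]=6 → slow++,fast++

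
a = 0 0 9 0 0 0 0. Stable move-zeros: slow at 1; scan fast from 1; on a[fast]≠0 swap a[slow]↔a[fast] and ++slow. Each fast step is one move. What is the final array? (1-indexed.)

slow=1 fast=1: a[fast]=0, fast++
slow=1 fast=2: a[fast]=0, fast++
slow=1 fast=3: a[fast]=9≠0 swap→a[1]=9, slow++,fast++
slow=2 fast=4: a[fast]=0, fast++
slow=2 fast=5: a[fast]=0, fast++
slow=2 fast=6: a[fast]=0, fast++
slow=2 fast=7: a[fast]=0, fast++

[9, 0, 0, 0, 0, 0, 0]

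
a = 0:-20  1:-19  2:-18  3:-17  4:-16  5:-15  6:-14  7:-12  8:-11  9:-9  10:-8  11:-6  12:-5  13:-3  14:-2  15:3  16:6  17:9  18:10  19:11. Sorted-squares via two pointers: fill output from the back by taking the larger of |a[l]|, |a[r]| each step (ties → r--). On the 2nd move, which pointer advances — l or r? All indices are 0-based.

[0,19] |-20|>|11| out[19]=400 → l++
[1,19] |-19|>|11| out[18]=361 → l++

l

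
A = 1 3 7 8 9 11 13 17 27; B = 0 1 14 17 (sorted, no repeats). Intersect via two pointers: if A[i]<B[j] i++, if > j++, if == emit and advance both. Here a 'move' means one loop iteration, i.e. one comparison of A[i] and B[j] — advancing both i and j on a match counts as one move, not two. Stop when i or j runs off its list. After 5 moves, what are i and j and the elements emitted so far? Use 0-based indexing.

[i=0,j=0] 1>0 → j++
[i=0,j=1] 1==1 emit → i++,j++
[i=1,j=2] 3<14 → i++
[i=2,j=2] 7<14 → i++
[i=3,j=2] 8<14 → i++

i=4, j=2, emitted=[1]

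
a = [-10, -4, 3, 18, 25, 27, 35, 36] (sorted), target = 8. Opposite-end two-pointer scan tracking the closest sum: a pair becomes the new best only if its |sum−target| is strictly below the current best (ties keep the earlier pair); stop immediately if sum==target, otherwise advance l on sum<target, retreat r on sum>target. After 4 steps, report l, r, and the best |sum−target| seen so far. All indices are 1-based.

l=1, r=4, best |Δ|=7

l=1 r=8: -10+36=26 d=18 *, r--
l=1 r=7: -10+35=25 d=17 *, r--
l=1 r=6: -10+27=17 d=9 *, r--
l=1 r=5: -10+25=15 d=7 *, r--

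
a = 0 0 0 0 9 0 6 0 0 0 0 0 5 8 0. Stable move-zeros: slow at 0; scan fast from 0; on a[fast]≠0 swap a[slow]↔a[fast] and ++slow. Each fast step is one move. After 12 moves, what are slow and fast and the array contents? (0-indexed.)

slow=2, fast=12, a=[9, 6, 0, 0, 0, 0, 0, 0, 0, 0, 0, 0, 5, 8, 0]

slow=0 fast=0: a[fast]=0, fast++
slow=0 fast=1: a[fast]=0, fast++
slow=0 fast=2: a[fast]=0, fast++
slow=0 fast=3: a[fast]=0, fast++
slow=0 fast=4: a[fast]=9≠0 swap→a[0]=9, slow++,fast++
slow=1 fast=5: a[fast]=0, fast++
slow=1 fast=6: a[fast]=6≠0 swap→a[1]=6, slow++,fast++
slow=2 fast=7: a[fast]=0, fast++
slow=2 fast=8: a[fast]=0, fast++
slow=2 fast=9: a[fast]=0, fast++
slow=2 fast=10: a[fast]=0, fast++
slow=2 fast=11: a[fast]=0, fast++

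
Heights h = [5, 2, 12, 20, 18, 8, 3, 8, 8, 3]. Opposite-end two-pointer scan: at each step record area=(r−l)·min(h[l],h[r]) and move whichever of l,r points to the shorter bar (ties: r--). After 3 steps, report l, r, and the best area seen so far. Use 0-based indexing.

l=2, r=8, best area=40

l=0 r=9: min(5,3)*9=27 best=27 *, r--
l=0 r=8: min(5,8)*8=40 best=40 *, l++
l=1 r=8: min(2,8)*7=14 best=40, l++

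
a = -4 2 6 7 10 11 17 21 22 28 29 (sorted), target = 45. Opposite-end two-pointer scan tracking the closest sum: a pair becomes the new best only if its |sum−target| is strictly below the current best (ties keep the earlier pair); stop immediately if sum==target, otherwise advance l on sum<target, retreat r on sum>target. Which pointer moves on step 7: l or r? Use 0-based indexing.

l=0 r=10: -4+29=25 d=20 *, l++
l=1 r=10: 2+29=31 d=14 *, l++
l=2 r=10: 6+29=35 d=10 *, l++
l=3 r=10: 7+29=36 d=9 *, l++
l=4 r=10: 10+29=39 d=6 *, l++
l=5 r=10: 11+29=40 d=5 *, l++
l=6 r=10: 17+29=46 d=1 *, r--

r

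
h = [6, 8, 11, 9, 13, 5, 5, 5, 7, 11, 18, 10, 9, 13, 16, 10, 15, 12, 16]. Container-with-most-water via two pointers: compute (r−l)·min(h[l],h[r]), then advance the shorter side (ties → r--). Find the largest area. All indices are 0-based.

l=0 r=18: min(6,16)*18=108 best=108 *, l++
l=1 r=18: min(8,16)*17=136 best=136 *, l++
l=2 r=18: min(11,16)*16=176 best=176 *, l++
l=3 r=18: min(9,16)*15=135 best=176, l++
l=4 r=18: min(13,16)*14=182 best=182 *, l++
l=5 r=18: min(5,16)*13=65 best=182, l++
l=6 r=18: min(5,16)*12=60 best=182, l++
l=7 r=18: min(5,16)*11=55 best=182, l++
l=8 r=18: min(7,16)*10=70 best=182, l++
l=9 r=18: min(11,16)*9=99 best=182, l++
l=10 r=18: min(18,16)*8=128 best=182, r--
l=10 r=17: min(18,12)*7=84 best=182, r--
l=10 r=16: min(18,15)*6=90 best=182, r--
l=10 r=15: min(18,10)*5=50 best=182, r--
l=10 r=14: min(18,16)*4=64 best=182, r--
l=10 r=13: min(18,13)*3=39 best=182, r--
l=10 r=12: min(18,9)*2=18 best=182, r--
l=10 r=11: min(18,10)*1=10 best=182, r--

max area = 182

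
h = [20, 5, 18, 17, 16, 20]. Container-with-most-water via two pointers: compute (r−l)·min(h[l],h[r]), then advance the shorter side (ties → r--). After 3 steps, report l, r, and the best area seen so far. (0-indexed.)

l=0, r=2, best area=100

l=0 r=5: min(20,20)*5=100 best=100 *, r--
l=0 r=4: min(20,16)*4=64 best=100, r--
l=0 r=3: min(20,17)*3=51 best=100, r--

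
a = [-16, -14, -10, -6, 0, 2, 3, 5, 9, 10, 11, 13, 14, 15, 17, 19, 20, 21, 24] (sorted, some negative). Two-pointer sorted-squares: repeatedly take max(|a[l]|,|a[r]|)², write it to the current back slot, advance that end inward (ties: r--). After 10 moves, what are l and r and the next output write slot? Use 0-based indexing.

l=2, r=10, next write slot=8

[0,18] |-16|<=|24| out[18]=576 → r--
[0,17] |-16|<=|21| out[17]=441 → r--
[0,16] |-16|<=|20| out[16]=400 → r--
[0,15] |-16|<=|19| out[15]=361 → r--
[0,14] |-16|<=|17| out[14]=289 → r--
[0,13] |-16|>|15| out[13]=256 → l++
[1,13] |-14|<=|15| out[12]=225 → r--
[1,12] |-14|<=|14| out[11]=196 → r--
[1,11] |-14|>|13| out[10]=196 → l++
[2,11] |-10|<=|13| out[9]=169 → r--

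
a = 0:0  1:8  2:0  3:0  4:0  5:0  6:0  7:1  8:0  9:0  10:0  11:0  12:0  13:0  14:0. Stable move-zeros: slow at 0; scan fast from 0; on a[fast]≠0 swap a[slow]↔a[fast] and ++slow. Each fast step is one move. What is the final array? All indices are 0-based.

slow=0 fast=0: a[fast]=0, fast++
slow=0 fast=1: a[fast]=8≠0 swap→a[0]=8, slow++,fast++
slow=1 fast=2: a[fast]=0, fast++
slow=1 fast=3: a[fast]=0, fast++
slow=1 fast=4: a[fast]=0, fast++
slow=1 fast=5: a[fast]=0, fast++
slow=1 fast=6: a[fast]=0, fast++
slow=1 fast=7: a[fast]=1≠0 swap→a[1]=1, slow++,fast++
slow=2 fast=8: a[fast]=0, fast++
slow=2 fast=9: a[fast]=0, fast++
slow=2 fast=10: a[fast]=0, fast++
slow=2 fast=11: a[fast]=0, fast++
slow=2 fast=12: a[fast]=0, fast++
slow=2 fast=13: a[fast]=0, fast++
slow=2 fast=14: a[fast]=0, fast++

[8, 1, 0, 0, 0, 0, 0, 0, 0, 0, 0, 0, 0, 0, 0]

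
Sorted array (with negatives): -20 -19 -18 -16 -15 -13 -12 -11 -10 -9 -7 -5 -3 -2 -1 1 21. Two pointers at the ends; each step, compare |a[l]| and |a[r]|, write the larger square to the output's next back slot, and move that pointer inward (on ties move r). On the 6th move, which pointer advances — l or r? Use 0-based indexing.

l

l=0 r=16: |-20|<=|21| out[16]=441, r--
l=0 r=15: |-20|>|1| out[15]=400, l++
l=1 r=15: |-19|>|1| out[14]=361, l++
l=2 r=15: |-18|>|1| out[13]=324, l++
l=3 r=15: |-16|>|1| out[12]=256, l++
l=4 r=15: |-15|>|1| out[11]=225, l++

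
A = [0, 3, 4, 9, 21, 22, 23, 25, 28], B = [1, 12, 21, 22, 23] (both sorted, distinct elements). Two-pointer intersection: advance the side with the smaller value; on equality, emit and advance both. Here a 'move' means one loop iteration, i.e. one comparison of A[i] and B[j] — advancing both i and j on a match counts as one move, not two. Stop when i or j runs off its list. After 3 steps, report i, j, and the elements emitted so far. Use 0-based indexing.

i=2, j=1, emitted=[]

[i=0,j=0] 0<1 → i++
[i=1,j=0] 3>1 → j++
[i=1,j=1] 3<12 → i++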